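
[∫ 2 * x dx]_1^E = -1 + exp(2)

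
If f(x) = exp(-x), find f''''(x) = exp(-x)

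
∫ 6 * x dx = 3*x^2 + C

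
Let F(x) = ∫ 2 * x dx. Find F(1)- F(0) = 1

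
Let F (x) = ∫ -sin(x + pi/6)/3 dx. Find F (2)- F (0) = -sqrt(3)/6 + cos(pi/6 + 2)/3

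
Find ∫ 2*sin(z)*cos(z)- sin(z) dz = sin(z)^2 + cos(z) + C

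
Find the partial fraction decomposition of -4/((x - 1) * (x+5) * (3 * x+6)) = -2/(27*(x + 5)) + 4/(27*(x + 2)) - 2/(27*(x - 1))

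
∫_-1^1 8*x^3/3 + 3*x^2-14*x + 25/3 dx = 56/3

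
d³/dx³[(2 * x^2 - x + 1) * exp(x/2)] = x^2*exp(x/2)/4 + 23*x*exp(x/2)/8 + 43*exp(x/2)/8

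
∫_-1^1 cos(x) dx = 2*sin(1)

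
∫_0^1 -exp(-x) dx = -1 + exp(-1)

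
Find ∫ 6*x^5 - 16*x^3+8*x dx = x^6 - 4*x^4 + 4*x^2 + C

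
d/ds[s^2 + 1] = 2*s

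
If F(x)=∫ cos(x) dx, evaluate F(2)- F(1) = -sin(1) + sin(2)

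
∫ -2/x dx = -2*log(x) + C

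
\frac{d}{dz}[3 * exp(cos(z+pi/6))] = -3*exp(cos(z + pi/6))*sin(z + pi/6)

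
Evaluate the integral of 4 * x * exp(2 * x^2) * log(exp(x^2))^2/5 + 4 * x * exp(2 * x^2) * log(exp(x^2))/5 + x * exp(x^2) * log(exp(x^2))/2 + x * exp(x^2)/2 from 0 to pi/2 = pi^2*exp(pi^2/4)/16 + pi^4*exp(pi^2/2)/80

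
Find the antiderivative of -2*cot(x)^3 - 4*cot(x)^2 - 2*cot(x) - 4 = (cot(x) + 2)^2 + C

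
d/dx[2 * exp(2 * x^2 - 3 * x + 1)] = 8*x*exp(2*x^2 - 3*x + 1) - 6*exp(2*x^2 - 3*x + 1)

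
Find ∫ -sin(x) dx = cos(x) + C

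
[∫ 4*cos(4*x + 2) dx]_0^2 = -sin(2) + sin(10)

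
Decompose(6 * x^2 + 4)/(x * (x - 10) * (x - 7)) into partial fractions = -298/(21*(x - 7)) + 302/(15*(x - 10)) + 2/(35*x)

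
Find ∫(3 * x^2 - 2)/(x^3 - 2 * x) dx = log(3*x^3 - 6*x) + C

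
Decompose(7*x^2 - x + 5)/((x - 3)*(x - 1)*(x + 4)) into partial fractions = 121/(35*(x + 4)) - 11/(10*(x - 1)) + 65/(14*(x - 3))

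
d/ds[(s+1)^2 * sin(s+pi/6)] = s^2*cos(s + pi/6) + 2*s*sin(s + pi/6) + 2*s*cos(s + pi/6) + 2*sin(s + pi/6) + cos(s + pi/6)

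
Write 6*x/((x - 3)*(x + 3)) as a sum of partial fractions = 3/(x + 3) + 3/(x - 3)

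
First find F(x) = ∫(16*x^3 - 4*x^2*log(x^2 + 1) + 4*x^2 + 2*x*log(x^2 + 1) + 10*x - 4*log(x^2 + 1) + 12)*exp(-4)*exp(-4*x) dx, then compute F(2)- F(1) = 5*(-12 + log(5))*exp(-12) - 2*(-8 + log(2))*exp(-8)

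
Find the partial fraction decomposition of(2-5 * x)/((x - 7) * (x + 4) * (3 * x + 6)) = 1/(3*(x + 4)) - 2/(9*(x + 2)) - 1/(9*(x - 7))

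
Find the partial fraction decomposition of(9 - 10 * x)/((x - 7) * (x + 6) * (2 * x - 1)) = -16/(169*(2*x - 1)) + 69/(169*(x + 6)) - 61/(169*(x - 7))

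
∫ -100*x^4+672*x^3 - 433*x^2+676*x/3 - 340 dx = -20*x^5 + 168*x^4 - 433*x^3/3 + 338*x^2/3 - 340*x + C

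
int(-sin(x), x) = cos(x) + C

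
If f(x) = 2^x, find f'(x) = 2^x*log(2)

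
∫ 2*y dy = y^2 + C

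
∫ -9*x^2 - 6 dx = -3*x^3 - 6*x + C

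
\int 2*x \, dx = x^2 + C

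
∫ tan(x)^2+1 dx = tan(x) + C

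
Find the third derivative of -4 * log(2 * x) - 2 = -8/x^3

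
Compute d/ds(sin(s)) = cos(s)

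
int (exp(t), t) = exp(t) + C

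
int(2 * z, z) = z^2 + C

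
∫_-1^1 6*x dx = 0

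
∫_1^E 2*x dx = -1 + exp(2)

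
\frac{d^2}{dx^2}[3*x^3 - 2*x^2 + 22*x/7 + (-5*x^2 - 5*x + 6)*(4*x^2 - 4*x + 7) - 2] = -240*x^2 + 18*x + 14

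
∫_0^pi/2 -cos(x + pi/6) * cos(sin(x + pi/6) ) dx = -sin(sqrt(3)/2) + sin(1/2)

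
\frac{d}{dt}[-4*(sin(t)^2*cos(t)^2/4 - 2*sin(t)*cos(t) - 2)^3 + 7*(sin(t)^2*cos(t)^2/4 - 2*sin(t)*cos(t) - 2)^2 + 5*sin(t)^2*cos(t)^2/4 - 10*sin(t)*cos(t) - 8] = (-3*sin(t)^9*cos(t)/4 + 15*sin(t)^8 + 3*sin(t)^7*cos(t)/2 - 30*sin(t)^6 + 319*sin(t)^5*cos(t)/4 + 9*sin(t)^4 - 161*sin(t)^3*cos(t)/2 + 6*sin(t)^2 + 425*sin(t)*cos(t) + 284)*sin(t + pi/4)*cos(t + pi/4)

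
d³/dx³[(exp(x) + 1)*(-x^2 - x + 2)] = -x^2*exp(x) - 7*x*exp(x) - 7*exp(x)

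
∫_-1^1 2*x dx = 0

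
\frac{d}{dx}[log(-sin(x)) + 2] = 1/tan(x)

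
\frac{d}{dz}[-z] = -1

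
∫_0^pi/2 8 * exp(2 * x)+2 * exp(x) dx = -6 + 2*exp(pi/2) + 4*exp(pi)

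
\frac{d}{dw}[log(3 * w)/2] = 1/(2*w)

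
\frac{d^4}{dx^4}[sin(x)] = sin(x)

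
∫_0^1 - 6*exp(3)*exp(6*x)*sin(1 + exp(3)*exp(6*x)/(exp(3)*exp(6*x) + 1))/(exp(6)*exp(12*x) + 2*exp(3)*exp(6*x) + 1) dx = cos(exp(9)/(1 + exp(9)) + 1) - cos(exp(3)/(1 + exp(3)) + 1)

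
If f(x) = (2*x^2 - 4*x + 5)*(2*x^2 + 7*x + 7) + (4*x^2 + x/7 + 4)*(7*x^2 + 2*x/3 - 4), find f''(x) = 384*x^2 + 58*x + 340/21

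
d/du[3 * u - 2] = 3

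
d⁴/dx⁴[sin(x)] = sin(x)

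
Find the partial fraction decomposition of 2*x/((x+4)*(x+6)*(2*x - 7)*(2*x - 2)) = 28/(1425*(2*x - 7)) + 3/(133*(x + 6)) - 2/(75*(x + 4)) - 1/(175*(x - 1))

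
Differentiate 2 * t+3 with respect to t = 2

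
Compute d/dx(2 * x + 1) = 2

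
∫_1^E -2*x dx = 1 - exp(2)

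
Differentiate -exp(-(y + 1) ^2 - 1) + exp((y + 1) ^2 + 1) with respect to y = (2*y*exp(2*y^2 + 4*y + 4) + 2*y + 2*exp(2*y^2 + 4*y + 4) + 2)*exp(-y^2 - 2*y - 2)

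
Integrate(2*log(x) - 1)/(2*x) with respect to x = (log(x) - 1)*log(x)/2 + C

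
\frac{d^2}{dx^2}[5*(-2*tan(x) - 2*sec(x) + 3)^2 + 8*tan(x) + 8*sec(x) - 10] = 4*(230*sin(x) - 52*sin(2*x) - 10*sin(3*x) - 65*cos(x) + 60*cos(2*x)*tan(x)^2 - 20*cos(2*x) + 13*cos(3*x) + 60*tan(x)^2 + 100)/(cos(2*x) + 1)^2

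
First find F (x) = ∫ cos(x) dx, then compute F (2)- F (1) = -sin(1) + sin(2)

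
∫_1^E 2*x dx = -1 + exp(2)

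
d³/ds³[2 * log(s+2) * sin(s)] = (-2*s^3*log(s + 2)*cos(s) - 12*s^2*log(s + 2)*cos(s) - 6*s^2*sin(s) - 24*s*log(s + 2)*cos(s) - 24*s*sin(s) - 6*s*cos(s) - 16*log(s + 2)*cos(s) - 20*sin(s) - 12*cos(s))/(s^3 + 6*s^2 + 12*s + 8)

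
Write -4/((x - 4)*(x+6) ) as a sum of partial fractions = 2/(5*(x + 6)) - 2/(5*(x - 4))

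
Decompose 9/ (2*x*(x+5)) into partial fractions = -9/(10*(x + 5)) + 9/(10*x)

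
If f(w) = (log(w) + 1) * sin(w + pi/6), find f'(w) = (w*log(w)*cos(w + pi/6) + w*cos(w + pi/6) + sin(w + pi/6))/w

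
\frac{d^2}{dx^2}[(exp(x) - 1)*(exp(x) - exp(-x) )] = (4*exp(3*x) - exp(2*x) + 1)*exp(-x)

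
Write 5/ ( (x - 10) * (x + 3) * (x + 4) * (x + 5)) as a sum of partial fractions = -1/(6*(x + 5)) + 5/(14*(x + 4)) - 5/(26*(x + 3)) + 1/(546*(x - 10))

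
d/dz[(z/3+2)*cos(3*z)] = -z*sin(3*z) - 6*sin(3*z) + cos(3*z)/3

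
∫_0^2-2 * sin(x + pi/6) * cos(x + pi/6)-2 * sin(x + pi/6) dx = -(sqrt(3)/2 + 1)^2 + (cos(pi/6 + 2) + 1)^2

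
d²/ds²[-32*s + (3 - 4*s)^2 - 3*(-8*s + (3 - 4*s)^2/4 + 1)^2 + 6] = -576*s^2 + 2016*s - 1300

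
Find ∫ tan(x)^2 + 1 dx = tan(x) + C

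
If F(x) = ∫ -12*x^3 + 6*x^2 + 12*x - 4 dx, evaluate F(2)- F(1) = -17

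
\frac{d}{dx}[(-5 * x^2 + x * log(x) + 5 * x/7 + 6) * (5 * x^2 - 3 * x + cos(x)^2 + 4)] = -100*x^3 + 15*x^2*log(x) + 5*x^2*sin(2*x) + 425*x^2/7 - x*log(x)*sin(2*x) - 6*x*log(x) - 5*x*sin(2*x)/7 - 10*x*cos(x)^2 + 89*x/7 + log(x)*cos(x)^2 + 4*log(x) - 6*sin(2*x) + 12*cos(x)^2/7 - 78/7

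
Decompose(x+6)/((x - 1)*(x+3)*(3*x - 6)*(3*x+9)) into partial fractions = 47/(3600*(x + 3)) + 1/(60*(x + 3)^2) - 7/(144*(x - 1)) + 8/(225*(x - 2))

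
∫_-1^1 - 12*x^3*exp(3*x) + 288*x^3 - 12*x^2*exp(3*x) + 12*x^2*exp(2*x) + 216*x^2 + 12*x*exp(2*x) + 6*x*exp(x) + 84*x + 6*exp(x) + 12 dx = -4*exp(3) - 6*exp(-2) - 4*exp(-3) + 6*exp(-1) + 6*E + 6*exp(2) + 168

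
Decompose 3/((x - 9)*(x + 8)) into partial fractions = -3/(17*(x + 8)) + 3/(17*(x - 9))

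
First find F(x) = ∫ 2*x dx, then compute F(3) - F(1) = 8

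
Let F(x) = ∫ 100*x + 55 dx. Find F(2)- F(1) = 205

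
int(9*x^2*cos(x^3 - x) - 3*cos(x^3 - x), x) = 3*sin(x^3 - x) + C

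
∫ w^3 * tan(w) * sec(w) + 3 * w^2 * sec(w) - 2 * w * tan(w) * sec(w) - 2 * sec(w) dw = w*(w^2 - 2)*sec(w) + C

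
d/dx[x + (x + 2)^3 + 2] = 3*x^2 + 12*x + 13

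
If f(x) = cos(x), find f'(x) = -sin(x)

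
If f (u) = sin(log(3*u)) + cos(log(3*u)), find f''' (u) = 2*(sin(log(u) + log(3)) + 2*cos(log(u) + log(3)))/u^3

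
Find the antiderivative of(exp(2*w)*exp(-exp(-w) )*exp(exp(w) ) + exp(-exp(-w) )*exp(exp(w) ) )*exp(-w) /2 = exp(2*sinh(w))/2 + C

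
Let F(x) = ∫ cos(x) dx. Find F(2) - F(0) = sin(2)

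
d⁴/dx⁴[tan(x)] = 24*tan(x)^5 + 40*tan(x)^3 + 16*tan(x)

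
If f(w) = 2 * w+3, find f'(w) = 2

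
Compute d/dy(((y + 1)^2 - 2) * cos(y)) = -y^2*sin(y) - 2*y*sin(y) + 2*y*cos(y) + sin(y) + 2*cos(y)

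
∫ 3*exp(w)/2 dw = 3*exp(w)/2 + C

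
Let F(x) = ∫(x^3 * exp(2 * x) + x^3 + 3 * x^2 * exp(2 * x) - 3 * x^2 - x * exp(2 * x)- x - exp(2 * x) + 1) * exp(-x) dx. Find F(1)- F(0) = 0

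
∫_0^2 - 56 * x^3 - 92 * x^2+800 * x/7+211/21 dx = -662/3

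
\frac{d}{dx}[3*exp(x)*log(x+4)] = (3*x*exp(x)*log(x + 4) + 12*exp(x)*log(x + 4) + 3*exp(x))/(x + 4)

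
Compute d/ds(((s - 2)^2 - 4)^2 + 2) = 4*s^3 - 24*s^2 + 32*s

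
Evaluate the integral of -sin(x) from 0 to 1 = -1 + cos(1)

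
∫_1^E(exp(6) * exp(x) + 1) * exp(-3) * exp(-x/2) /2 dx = -exp(7/2) - exp(-3 - E/2) + exp(-7/2) + exp(E/2 + 3)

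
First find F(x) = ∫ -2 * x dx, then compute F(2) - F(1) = -3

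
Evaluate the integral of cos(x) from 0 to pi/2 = 1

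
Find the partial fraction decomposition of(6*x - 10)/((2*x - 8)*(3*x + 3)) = 8/(15*(x + 1)) + 7/(15*(x - 4))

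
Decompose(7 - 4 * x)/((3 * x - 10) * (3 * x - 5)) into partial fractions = -1/(15*(3*x - 5)) - 19/(15*(3*x - 10))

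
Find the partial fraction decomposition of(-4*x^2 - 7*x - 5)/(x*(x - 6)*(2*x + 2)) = -1/(7*(x + 1)) - 191/(84*(x - 6)) + 5/(12*x)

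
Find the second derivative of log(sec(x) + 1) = (5*cos(x)/2 - cos(3*x)/2 + 2)/((cos(x) + 1)^2*(cos(2*x) + 1))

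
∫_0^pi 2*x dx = pi^2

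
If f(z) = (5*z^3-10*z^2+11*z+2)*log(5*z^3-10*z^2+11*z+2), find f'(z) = 15*z^2*log(5*z^3 - 10*z^2 + 11*z + 2) + 15*z^2 - 20*z*log(5*z^3 - 10*z^2 + 11*z + 2) - 20*z + 11*log(5*z^3 - 10*z^2 + 11*z + 2) + 11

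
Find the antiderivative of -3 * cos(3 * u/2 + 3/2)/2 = -sin(3*(u + 1)/2) + C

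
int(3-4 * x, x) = -2*x^2 + 3*x + C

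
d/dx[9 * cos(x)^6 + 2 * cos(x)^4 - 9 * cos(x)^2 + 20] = 2*(4*sin(x)^2 - 27*cos(x)^4 + 5)*sin(x)*cos(x)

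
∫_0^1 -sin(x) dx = -1 + cos(1)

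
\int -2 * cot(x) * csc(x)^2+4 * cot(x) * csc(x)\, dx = (csc(x) - 2)^2 + C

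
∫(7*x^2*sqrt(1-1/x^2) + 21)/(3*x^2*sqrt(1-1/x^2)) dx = 7*x/3 + 7*asec(x) + C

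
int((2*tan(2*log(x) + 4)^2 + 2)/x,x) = tan(2*log(x) + 4) + C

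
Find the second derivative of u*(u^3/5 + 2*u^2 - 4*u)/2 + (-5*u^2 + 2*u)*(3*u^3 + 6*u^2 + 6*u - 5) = -300*u^3 - 1434*u^2/5 - 102*u + 70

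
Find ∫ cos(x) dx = sin(x) + C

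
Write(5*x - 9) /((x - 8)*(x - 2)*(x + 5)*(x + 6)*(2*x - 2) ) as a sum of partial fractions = -39/(1568*(x + 6)) + 17/(546*(x + 5)) - 1/(147*(x - 1)) - 1/(672*(x - 2)) + 31/(15288*(x - 8))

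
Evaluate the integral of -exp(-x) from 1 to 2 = -exp(-1) + exp(-2)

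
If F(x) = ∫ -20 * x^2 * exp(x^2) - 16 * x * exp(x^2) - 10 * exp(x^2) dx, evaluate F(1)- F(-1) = -20*E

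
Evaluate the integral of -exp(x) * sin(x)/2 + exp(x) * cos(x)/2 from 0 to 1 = -1/2 + E*cos(1)/2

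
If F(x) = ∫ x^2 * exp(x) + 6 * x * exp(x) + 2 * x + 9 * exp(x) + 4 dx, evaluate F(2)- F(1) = -10*E + 7 + 17*exp(2)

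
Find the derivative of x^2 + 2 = 2*x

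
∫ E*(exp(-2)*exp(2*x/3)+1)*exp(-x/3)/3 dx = 2*sinh(x/3 - 1) + C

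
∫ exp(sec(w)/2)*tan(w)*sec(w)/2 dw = exp(sec(w)/2) + C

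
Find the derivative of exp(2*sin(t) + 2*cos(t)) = 2*sqrt(2)*exp(2*sin(t))*exp(2*cos(t))*cos(t + pi/4)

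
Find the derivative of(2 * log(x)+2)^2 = (8*log(x) + 8)/x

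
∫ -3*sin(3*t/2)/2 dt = cos(3*t/2) + C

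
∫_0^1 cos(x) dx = sin(1)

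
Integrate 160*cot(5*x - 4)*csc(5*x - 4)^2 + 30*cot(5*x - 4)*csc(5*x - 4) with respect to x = -2*(3 + 8/sin(5*x - 4))*csc(5*x - 4) + C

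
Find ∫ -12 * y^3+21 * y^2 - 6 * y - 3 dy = -3*y^4 + 7*y^3 - 3*y^2 - 3*y + C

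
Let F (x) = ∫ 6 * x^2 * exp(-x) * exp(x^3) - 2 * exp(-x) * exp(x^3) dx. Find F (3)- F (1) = -2 + 2*exp(24)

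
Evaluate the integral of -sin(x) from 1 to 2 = -cos(1) + cos(2)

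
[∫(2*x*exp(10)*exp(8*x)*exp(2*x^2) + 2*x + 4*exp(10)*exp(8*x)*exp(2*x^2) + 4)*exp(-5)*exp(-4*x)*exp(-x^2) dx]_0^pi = -exp(5) - exp(-(2 + pi)^2 - 1) + exp(-5) + exp(1 + (2 + pi)^2)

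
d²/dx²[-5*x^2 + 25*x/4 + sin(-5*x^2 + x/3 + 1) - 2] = -100*x^2*sin(-5*x^2 + x/3 + 1) + 20*x*sin(-5*x^2 + x/3 + 1)/3 - sin(-5*x^2 + x/3 + 1)/9 - 10*cos(-5*x^2 + x/3 + 1) - 10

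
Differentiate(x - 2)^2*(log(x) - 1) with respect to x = (2*x^2*log(x) - x^2 - 4*x*log(x) + 4)/x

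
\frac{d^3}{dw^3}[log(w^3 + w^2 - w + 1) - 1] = (6*w^6 + 12*w^5 + 18*w^4 - 44*w^3 - 42*w^2 + 10)/(w^9 + 3*w^8 - 2*w^6 + 6*w^5 - 4*w^3 + 6*w^2 - 3*w + 1)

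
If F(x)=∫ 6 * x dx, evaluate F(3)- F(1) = 24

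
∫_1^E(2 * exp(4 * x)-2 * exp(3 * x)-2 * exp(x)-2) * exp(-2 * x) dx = -(-1 - exp(-1) + E)^2 + (-1 - exp(-E) + exp(E))^2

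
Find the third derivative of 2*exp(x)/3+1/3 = 2*exp(x)/3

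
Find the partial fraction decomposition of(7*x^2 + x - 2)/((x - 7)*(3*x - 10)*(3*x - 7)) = 173/(63*(3*x - 7)) - 712/(99*(3*x - 10)) + 174/(77*(x - 7))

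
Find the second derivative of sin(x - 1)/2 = -sin(x - 1)/2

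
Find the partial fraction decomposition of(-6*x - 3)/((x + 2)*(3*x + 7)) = -33/(3*x + 7) + 9/(x + 2)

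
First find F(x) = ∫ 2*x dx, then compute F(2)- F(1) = 3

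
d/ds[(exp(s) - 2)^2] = 2*exp(2*s) - 4*exp(s)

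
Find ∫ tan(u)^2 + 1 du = tan(u) + C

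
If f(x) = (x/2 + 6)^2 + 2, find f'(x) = x/2 + 6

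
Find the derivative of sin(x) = cos(x)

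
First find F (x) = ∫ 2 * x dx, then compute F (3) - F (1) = 8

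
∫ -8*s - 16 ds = -4*s^2 - 16*s + C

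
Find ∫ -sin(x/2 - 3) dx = 2*cos(x/2 - 3) + C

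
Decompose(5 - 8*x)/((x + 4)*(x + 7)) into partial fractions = -61/(3*(x + 7)) + 37/(3*(x + 4))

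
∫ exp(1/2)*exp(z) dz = exp(z + 1/2) + C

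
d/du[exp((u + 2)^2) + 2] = 2*u*exp(u^2 + 4*u + 4) + 4*exp(u^2 + 4*u + 4)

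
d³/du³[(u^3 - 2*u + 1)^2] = 120*u^3 - 96*u + 12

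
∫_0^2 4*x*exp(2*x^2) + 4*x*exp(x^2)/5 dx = -7/5 + 2*exp(4)/5 + exp(8)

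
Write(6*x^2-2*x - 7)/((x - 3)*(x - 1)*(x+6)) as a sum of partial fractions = 221/(63*(x + 6)) + 3/(14*(x - 1)) + 41/(18*(x - 3))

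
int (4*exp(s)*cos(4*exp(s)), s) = sin(4*exp(s)) + C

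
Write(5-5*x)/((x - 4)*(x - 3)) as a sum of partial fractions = 10/(x - 3) - 15/(x - 4)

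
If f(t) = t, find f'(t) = 1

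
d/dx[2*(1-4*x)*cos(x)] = 8*x*sin(x) - 2*sin(x) - 8*cos(x)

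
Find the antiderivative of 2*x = x^2 + C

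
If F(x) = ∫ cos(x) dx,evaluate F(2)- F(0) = sin(2)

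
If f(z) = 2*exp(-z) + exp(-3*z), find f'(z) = (-2*exp(2*z) - 3)*exp(-3*z)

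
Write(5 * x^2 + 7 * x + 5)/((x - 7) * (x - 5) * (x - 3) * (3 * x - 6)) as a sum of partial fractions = -13/(15*(x - 2)) + 71/(24*(x - 3)) - 55/(12*(x - 5)) + 299/(120*(x - 7))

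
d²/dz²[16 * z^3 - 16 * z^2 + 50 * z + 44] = 96*z - 32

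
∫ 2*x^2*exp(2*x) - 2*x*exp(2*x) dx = (x - 1)^2*exp(2*x) + C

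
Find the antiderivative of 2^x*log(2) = 2^x + C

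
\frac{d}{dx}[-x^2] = -2*x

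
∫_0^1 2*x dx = 1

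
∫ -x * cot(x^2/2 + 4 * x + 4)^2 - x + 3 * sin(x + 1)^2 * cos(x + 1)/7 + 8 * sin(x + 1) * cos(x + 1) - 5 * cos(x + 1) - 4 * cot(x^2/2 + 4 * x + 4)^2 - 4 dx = sin(x + 1)^3/7 + 4*sin(x + 1)^2 - 5*sin(x + 1) + cot(x^2/2 + 4*x + 4) + C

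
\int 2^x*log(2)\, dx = 2^x + C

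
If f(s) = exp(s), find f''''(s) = exp(s)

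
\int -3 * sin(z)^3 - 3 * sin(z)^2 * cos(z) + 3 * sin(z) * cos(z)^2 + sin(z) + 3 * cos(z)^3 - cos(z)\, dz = sqrt(2)*sin(2*z)*sin(z + pi/4) + C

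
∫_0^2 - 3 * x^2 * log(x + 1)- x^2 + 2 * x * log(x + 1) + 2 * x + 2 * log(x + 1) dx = 0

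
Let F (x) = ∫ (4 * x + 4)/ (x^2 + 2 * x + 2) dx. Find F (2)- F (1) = -2*log(5) + 2*log(10)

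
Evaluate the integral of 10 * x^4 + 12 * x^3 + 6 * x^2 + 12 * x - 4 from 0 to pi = (2*pi + pi^3)*(-2 + 3*pi + 2*pi^2)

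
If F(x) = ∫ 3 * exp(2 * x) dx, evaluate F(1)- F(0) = -3/2 + 3*exp(2)/2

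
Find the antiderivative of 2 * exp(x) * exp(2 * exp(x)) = exp(2*exp(x)) + C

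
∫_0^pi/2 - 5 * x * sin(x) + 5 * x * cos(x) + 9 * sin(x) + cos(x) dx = 5*pi/2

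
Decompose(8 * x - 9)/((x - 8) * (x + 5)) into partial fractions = 49/(13*(x + 5)) + 55/(13*(x - 8))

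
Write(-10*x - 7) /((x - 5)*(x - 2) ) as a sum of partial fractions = 9/(x - 2) - 19/(x - 5)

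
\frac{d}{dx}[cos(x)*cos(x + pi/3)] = -sin(2*x + pi/3)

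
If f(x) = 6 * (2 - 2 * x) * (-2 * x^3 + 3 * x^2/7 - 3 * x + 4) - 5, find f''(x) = 288*x^2 - 1224*x/7 + 576/7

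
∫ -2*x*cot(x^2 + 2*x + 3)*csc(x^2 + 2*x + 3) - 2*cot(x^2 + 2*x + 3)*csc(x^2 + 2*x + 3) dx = csc((x + 1)^2 + 2) + C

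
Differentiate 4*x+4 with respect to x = 4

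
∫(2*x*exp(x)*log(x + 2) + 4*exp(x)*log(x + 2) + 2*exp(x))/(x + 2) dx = 2*exp(x)*log(x + 2) + C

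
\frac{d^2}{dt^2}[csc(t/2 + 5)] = cot(t/2 + 5)^2*csc(t/2 + 5)/2 + csc(t/2 + 5)/4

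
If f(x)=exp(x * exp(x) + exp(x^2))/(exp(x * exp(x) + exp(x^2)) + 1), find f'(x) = (2*x*exp(x^2 + x*exp(x) + exp(x^2)) + x*exp(x*exp(x) + x + exp(x^2)) + exp(x*exp(x) + x + exp(x^2)))/(exp(2*x*exp(x))*exp(2*exp(x^2)) + 2*exp(x*exp(x))*exp(exp(x^2)) + 1)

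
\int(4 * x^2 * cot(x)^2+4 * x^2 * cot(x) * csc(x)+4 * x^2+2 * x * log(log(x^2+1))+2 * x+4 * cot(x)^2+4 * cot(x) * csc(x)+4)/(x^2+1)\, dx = log(x^2 + 1)*log(log(x^2 + 1)) - 4*cot(x) - 4*csc(x) + C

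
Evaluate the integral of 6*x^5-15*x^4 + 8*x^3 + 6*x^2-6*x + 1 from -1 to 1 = 0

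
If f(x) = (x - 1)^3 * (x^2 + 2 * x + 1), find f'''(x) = 60*x^2 - 24*x - 12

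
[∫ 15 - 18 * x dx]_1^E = -(3 - 3*E)^2 - 3*E + 3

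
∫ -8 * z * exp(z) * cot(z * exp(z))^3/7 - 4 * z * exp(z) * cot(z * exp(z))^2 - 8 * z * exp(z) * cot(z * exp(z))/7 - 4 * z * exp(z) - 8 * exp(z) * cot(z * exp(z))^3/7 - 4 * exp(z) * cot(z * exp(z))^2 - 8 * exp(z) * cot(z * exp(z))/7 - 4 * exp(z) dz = (7*tan(z*exp(z)) + 2)^2/(7*tan(z*exp(z))^2) + C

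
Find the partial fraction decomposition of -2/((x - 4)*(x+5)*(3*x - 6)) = -2/(189*(x + 5)) + 1/(21*(x - 2)) - 1/(27*(x - 4))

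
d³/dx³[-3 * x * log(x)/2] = 3/(2*x^2)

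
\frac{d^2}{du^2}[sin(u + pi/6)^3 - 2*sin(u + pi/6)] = (-18*sin(u)^2 - 18*sqrt(3)*sin(u)*cos(u) + 23)*sin(u + pi/6)/4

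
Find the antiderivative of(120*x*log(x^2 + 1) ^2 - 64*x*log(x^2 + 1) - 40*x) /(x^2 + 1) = 4*(5*log(x^2 + 1)^2 - 4*log(x^2 + 1) - 5)*log(x^2 + 1) + C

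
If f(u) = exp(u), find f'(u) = exp(u)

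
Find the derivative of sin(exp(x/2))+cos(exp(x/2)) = sqrt(2)*exp(x/2)*cos(exp(x/2) + pi/4)/2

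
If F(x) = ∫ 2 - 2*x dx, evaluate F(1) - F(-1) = 4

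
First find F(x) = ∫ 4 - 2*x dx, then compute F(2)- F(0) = 4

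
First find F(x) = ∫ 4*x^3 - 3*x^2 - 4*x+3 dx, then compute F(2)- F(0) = 6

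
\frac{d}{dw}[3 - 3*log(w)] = -3/w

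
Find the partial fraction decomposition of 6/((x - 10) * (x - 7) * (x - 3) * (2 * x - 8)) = -3/(28*(x - 3)) + 1/(6*(x - 4)) - 1/(12*(x - 7)) + 1/(42*(x - 10))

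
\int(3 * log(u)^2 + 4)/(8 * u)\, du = (log(u)^2 + 4)*log(u)/8 + C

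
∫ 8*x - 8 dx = 4*x^2 - 8*x + C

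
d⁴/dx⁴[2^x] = 2^x*log(2)^4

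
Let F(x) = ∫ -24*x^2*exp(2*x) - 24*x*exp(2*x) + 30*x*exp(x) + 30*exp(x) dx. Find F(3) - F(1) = -108*exp(6) - 30*E + 12*exp(2) + 90*exp(3)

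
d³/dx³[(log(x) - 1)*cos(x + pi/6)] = (x^3*log(x)*sin(x + pi/6) - x^3*sin(x + pi/6) - 3*x^2*cos(x + pi/6) + 3*x*sin(x + pi/6) + 2*cos(x + pi/6))/x^3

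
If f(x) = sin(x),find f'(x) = cos(x)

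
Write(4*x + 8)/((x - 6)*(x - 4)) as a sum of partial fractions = -12/(x - 4) + 16/(x - 6)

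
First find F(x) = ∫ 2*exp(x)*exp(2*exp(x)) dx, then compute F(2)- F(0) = -exp(2) + exp(2*exp(2))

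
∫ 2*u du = u^2 + C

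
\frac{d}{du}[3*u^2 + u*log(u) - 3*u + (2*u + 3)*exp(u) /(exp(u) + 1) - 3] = (6*u*exp(2*u) + 14*u*exp(u) + 6*u + exp(2*u)*log(u) + 2*exp(u)*log(u) + exp(u) + log(u) - 2)/(exp(2*u) + 2*exp(u) + 1)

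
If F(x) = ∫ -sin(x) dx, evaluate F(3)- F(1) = cos(3) - cos(1)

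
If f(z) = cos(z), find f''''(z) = cos(z)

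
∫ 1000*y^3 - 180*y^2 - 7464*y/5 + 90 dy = 250*y^4 - 60*y^3 - 3732*y^2/5 + 90*y + C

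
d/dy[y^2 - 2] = 2*y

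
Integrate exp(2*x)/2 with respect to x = exp(2*x)/4 + C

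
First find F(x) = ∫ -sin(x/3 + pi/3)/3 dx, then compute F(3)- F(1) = cos(1 + pi/3) - cos((1 + pi)/3)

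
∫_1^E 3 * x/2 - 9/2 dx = -3 + 3*(-3 + E)^2/4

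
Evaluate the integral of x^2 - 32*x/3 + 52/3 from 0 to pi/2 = (-4 + pi/6)*(-2 + pi/2)^2 + 16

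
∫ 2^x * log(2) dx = 2^x + C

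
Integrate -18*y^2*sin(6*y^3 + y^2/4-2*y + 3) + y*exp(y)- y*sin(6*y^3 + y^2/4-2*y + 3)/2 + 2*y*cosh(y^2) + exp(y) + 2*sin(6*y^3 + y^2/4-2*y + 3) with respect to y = y*exp(y) + cos(6*y^3 + y^2/4 - 2*y + 3) + sinh(y^2) + C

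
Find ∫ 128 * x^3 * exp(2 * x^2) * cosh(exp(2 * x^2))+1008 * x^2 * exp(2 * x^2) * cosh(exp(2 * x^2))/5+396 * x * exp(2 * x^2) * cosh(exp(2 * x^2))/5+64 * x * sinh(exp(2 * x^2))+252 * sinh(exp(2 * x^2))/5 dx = (160*x^2 + 252*x + 99)*sinh(exp(2*x^2))/5 + C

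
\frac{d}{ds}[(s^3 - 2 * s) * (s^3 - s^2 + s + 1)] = 6*s^5 - 5*s^4 - 4*s^3 + 9*s^2 - 4*s - 2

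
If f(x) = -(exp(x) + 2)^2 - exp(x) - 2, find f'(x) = -2*exp(2*x) - 5*exp(x)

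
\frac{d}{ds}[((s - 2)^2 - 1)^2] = 4*s^3 - 24*s^2 + 44*s - 24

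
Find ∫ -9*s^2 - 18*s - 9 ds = -3*s^3 - 9*s^2 - 9*s + C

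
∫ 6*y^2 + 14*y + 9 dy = 2*y^3 + 7*y^2 + 9*y + C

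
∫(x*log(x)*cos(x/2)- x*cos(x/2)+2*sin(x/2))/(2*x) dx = (log(x) - 1)*sin(x/2) + C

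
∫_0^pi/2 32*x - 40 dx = -25 + (5 - 2*pi)^2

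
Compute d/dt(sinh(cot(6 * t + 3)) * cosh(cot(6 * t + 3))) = -6*(2*sinh(1/tan(6*t + 3))^2 + 1)/sin(6*t + 3)^2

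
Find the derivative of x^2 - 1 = 2*x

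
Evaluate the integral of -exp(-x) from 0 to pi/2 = -1 + exp(-pi/2)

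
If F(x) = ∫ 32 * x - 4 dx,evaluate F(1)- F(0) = 12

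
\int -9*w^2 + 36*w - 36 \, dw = -3*w^3 + 18*w^2 - 36*w + C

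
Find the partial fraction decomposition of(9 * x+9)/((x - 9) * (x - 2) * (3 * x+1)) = 27/(98*(3*x + 1)) - 27/(49*(x - 2)) + 45/(98*(x - 9))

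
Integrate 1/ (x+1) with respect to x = log(3*x + 3) + C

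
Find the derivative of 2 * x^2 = 4*x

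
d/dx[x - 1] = 1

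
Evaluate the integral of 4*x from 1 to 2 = 6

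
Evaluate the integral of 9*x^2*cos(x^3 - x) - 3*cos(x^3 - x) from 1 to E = -3*sin(E - exp(3))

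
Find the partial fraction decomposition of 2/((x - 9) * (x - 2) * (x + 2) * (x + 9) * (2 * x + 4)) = 1/(9702*(x + 9)) + 61/(94864*(x + 2)) + 1/(308*(x + 2)^2) - 1/(1232*(x - 2)) + 1/(15246*(x - 9))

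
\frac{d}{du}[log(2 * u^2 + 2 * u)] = (2*u + 1)/(u^2 + u)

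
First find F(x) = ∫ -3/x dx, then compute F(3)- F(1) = -3*log(6) + 3*log(2)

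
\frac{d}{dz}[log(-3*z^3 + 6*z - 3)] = (3*z^2 - 2)/(z^3 - 2*z + 1)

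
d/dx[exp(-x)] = -exp(-x)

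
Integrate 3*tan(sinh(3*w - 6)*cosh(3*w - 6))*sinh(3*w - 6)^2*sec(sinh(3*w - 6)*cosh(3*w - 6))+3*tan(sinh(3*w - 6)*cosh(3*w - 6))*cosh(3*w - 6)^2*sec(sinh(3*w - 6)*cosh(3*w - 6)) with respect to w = sec(sinh(6*w - 12)/2) + C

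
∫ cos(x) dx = sin(x) + C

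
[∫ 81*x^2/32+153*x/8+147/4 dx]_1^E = -2949/32 - (3*E/4 + 3)^2 + 3*E/4 + 2*(3*E/4 + 3)^3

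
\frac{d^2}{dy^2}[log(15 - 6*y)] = -4/(4*y^2 - 20*y + 25)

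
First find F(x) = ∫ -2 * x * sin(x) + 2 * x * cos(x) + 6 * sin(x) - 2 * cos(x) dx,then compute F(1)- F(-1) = -8*sin(1) + 4*cos(1)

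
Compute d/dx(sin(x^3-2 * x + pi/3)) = (3*x^2 - 2)*cos(x^3 - 2*x + pi/3)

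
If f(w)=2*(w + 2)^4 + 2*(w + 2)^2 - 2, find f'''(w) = 48*w + 96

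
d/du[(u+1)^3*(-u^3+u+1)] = -6*u^5 - 15*u^4 - 8*u^3 + 9*u^2 + 12*u + 4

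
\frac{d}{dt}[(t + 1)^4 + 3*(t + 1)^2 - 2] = 4*t^3 + 12*t^2 + 18*t + 10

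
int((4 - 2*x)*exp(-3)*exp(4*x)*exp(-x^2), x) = exp(1 - (x - 2)^2) + C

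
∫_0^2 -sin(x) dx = -1 + cos(2)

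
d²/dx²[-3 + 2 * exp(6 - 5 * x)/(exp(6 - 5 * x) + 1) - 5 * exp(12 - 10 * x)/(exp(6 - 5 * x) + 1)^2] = (200*exp(5*x - 6) - 500*exp(10*x - 12) + 50*exp(15*x - 18))/(exp(-24)*exp(20*x) + 4*exp(-18)*exp(15*x) + 6*exp(-12)*exp(10*x) + 4*exp(-6)*exp(5*x) + 1)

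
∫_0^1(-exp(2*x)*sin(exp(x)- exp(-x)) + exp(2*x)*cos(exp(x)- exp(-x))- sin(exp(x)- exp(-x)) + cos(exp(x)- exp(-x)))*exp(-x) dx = -1 + cos(E - exp(-1)) + sin(E - exp(-1))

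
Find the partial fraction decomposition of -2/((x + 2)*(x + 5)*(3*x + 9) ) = -1/(9*(x + 5)) + 1/(3*(x + 3)) - 2/(9*(x + 2))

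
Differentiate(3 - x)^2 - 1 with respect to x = 2*x - 6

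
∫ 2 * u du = u^2 + C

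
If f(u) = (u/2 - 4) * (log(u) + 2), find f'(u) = (u*log(u) + 3*u - 8)/(2*u)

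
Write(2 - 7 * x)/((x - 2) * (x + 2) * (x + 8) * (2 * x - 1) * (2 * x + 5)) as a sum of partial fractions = -26/(99*(2*x + 5)) + 2/(255*(2*x - 1)) + 29/(5610*(x + 8)) + 2/(15*(x + 2)) - 1/(90*(x - 2))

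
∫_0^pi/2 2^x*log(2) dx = -1 + 2^(pi/2)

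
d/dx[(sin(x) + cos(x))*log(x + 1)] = sqrt(2)*(x*log(x + 1)*cos(x + pi/4) + log(x + 1)*cos(x + pi/4) + sin(x + pi/4))/(x + 1)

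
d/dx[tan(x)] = cos(x)^(-2)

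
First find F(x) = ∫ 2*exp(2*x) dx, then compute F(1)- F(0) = -1 + exp(2)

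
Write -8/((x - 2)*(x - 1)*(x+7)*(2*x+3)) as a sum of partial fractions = -64/(385*(2*x + 3)) + 1/(99*(x + 7)) + 1/(5*(x - 1)) - 8/(63*(x - 2))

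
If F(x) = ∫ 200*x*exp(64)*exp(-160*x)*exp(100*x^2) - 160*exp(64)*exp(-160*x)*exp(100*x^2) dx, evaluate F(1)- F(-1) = -exp(324) + exp(4)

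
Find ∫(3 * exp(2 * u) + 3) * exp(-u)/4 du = 3*sinh(u)/2 + C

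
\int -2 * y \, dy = -y^2 + C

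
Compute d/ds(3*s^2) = 6*s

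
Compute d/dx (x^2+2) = 2*x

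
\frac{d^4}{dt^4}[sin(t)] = sin(t)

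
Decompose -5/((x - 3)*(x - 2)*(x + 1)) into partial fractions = -5/(12*(x + 1)) + 5/(3*(x - 2)) - 5/(4*(x - 3))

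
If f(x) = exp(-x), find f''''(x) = exp(-x)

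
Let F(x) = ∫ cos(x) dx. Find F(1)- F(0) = sin(1)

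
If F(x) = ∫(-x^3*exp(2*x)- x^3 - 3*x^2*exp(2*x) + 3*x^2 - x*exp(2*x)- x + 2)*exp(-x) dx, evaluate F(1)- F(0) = -E + exp(-1)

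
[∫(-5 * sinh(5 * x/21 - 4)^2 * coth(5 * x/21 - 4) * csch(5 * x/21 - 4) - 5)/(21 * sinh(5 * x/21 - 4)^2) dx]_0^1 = -coth(79/21) - csch(79/21) + csch(4) + coth(4)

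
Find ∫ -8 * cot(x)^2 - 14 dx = -6*x + 8*cot(x) + C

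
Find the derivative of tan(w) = cos(w)^(-2)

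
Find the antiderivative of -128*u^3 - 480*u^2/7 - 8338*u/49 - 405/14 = -32*u^4 - 160*u^3/7 - 4169*u^2/49 - 405*u/14 + C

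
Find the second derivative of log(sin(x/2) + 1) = -1/(4*(sin(x/2) + 1))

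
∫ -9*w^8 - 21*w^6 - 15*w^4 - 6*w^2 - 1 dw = -w^9 - 3*w^7 - 3*w^5 - 2*w^3 - w + C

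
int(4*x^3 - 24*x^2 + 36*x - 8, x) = x^4 - 8*x^3 + 18*x^2 - 8*x + C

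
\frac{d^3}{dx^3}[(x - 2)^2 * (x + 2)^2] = 24*x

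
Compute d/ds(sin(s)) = cos(s)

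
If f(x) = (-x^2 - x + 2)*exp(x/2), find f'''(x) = -x^2*exp(x/2)/8 - 13*x*exp(x/2)/8 - 7*exp(x/2)/2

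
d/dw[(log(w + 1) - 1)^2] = (2*log(w + 1) - 2)/(w + 1)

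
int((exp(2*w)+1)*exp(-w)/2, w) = sinh(w) + C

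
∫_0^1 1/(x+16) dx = -4*log(2) + log(17)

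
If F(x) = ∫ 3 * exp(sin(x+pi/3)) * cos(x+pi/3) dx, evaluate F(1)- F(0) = -3*exp(sqrt(3)/2) + 3*exp(sin(1 + pi/3))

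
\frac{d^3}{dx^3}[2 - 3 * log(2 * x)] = -6/x^3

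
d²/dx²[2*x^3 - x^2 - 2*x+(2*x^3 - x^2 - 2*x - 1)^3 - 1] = 576*x^7 - 672*x^6 - 756*x^5 + 330*x^4 + 600*x^3 + 108*x^2 - 72*x - 32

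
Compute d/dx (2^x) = 2^x*log(2)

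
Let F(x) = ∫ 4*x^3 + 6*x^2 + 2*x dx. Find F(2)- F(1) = 32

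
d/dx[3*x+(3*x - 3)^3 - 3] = 81*x^2 - 162*x + 84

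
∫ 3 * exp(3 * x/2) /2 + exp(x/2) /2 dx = (exp(x) + 1)*exp(x/2) + C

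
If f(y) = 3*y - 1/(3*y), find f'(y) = (9*y^2 + 1)/(3*y^2)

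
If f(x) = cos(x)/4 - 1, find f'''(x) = sin(x)/4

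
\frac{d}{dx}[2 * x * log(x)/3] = 2*log(x)/3 + 2/3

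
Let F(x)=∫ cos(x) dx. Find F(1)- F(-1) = 2*sin(1)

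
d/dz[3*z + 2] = 3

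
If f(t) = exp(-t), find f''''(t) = exp(-t)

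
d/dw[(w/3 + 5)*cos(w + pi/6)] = -w*sin(w + pi/6)/3 - 5*sin(w + pi/6) + cos(w + pi/6)/3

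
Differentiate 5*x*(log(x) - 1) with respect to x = 5*log(x)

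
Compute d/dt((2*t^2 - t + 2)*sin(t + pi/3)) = 2*t^2*cos(t + pi/3) + 4*t*sin(t + pi/3) - t*cos(t + pi/3) - sin(t + pi/3) + 2*cos(t + pi/3)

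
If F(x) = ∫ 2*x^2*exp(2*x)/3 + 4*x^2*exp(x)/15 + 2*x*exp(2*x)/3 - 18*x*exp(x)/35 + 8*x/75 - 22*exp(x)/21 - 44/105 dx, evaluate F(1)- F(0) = -128/105 + (-8/5 + E)^2/3 + 2*E/7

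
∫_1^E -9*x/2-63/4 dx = (-3*E - 1)*(3*E/4 + 5) + 23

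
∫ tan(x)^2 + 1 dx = tan(x) + C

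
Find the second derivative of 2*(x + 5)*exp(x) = 2*x*exp(x) + 14*exp(x)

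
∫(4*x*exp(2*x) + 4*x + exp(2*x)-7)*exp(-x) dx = 2*(4*x - 3)*sinh(x) + C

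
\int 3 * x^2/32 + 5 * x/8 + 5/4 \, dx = x^3/32 + 5*x^2/16 + 5*x/4 + C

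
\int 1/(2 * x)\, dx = log(2*x)/2 + C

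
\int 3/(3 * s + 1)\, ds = log(-6*s - 2) + C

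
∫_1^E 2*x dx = -1 + exp(2)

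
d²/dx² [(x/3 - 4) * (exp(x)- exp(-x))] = (x*exp(2*x) - x - 10*exp(2*x) + 14)*exp(-x)/3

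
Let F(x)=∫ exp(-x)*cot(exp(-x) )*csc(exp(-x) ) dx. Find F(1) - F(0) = -csc(1) + csc(exp(-1))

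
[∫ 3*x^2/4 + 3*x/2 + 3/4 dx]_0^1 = 7/4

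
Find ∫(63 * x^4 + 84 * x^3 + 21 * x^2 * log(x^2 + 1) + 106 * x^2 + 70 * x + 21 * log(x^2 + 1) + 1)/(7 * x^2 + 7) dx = 3*x^3 + 6*x^2 + 3*x*log(x^2 + 1) + x/7 - log(x^2 + 1) + C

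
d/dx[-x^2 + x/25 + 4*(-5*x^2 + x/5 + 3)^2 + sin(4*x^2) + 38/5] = 400*x^3 - 24*x^2 + 8*x*cos(4*x^2) - 6042*x/25 + 121/25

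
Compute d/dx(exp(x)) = exp(x)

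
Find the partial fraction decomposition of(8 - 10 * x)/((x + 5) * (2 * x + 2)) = -29/(4*(x + 5)) + 9/(4*(x + 1))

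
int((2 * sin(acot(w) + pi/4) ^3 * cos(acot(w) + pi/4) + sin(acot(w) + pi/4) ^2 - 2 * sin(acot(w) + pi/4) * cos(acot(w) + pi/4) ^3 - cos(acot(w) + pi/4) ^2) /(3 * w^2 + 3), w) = (39*w^4 + 70*w^2 + 35)/(12*(w^4 + 2*w^2 + 1)) + C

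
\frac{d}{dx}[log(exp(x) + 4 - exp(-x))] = (exp(2*x) + 1)/(exp(2*x) + 4*exp(x) - 1)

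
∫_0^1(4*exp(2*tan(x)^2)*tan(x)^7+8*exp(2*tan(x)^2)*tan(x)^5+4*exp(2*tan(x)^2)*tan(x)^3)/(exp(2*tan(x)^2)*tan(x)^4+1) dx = log(1 + exp(2*tan(1)^2)*tan(1)^4)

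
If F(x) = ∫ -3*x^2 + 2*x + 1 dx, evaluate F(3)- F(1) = -16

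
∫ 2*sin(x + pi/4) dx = -2*cos(x + pi/4) + C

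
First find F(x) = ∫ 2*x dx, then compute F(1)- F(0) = 1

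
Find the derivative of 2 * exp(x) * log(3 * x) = (2*x*exp(x)*log(x) + 2*x*exp(x)*log(3) + 2*exp(x))/x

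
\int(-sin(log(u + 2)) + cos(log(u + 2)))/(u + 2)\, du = sqrt(2)*sin(log(u + 2) + pi/4) + C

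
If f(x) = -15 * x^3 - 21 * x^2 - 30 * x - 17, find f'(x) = -45*x^2 - 42*x - 30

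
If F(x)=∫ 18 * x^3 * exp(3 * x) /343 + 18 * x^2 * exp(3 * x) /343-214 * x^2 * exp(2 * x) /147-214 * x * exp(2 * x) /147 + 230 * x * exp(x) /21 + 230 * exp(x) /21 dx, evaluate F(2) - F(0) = (-2 + 2*exp(2)/7)^2/3 + 6*(-2 + 2*exp(2)/7)^3 + 12*exp(2)/7 + 140/3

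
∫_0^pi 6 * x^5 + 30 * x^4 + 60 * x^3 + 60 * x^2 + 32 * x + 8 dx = -1 + 2*pi + pi^2 + (1 + 2*pi + pi^2)^3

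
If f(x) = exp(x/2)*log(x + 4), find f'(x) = (x*exp(x/2)*log(x + 4) + 4*exp(x/2)*log(x + 4) + 2*exp(x/2))/(2*x + 8)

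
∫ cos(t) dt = sin(t) + C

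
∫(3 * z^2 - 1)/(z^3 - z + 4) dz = log(z^3 - z + 4) + C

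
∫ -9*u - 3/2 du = -9*u^2/2 - 3*u/2 + C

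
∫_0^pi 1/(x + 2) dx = -log(4) + log(4 + 2*pi)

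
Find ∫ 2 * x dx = x^2 + C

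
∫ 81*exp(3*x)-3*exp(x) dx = (27*exp(2*x) - 3)*exp(x) + C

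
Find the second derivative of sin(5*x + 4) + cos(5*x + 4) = -25*sqrt(2)*sin(5*x + pi/4 + 4)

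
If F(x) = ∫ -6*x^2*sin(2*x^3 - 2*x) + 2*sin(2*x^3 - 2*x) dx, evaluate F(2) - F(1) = -1 + cos(12)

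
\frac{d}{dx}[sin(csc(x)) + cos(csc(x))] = -sqrt(2)*cos(x)*cos(pi/4 + 1/sin(x))/sin(x)^2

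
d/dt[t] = 1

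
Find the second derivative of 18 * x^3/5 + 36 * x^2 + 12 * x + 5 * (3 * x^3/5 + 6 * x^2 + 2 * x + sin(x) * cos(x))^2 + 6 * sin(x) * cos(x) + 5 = 54*x^4 - 12*x^3*sin(2*x) + 720*x^3 - 120*x^2*sin(2*x) + 36*x^2*cos(2*x) + 2304*x^2 - 22*x*sin(2*x) + 240*x*cos(2*x) + 3708*x/5 + 20*(1 - cos(2*x))^2 + 48*sin(2*x) + 80*cos(2*x) + 82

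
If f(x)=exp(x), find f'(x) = exp(x)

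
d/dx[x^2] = 2*x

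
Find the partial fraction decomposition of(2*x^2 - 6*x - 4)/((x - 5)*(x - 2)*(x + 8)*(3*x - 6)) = -43/(975*(x + 8)) - 1/(675*(x - 2)) + 4/(45*(x - 2)^2) + 16/(351*(x - 5))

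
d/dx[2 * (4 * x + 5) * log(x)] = (8*x*log(x) + 8*x + 10)/x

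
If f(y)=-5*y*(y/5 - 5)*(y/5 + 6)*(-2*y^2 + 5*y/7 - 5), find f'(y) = 2*y^4 + 52*y^3/7 - 6294*y^2/7 + 1570*y/7 - 750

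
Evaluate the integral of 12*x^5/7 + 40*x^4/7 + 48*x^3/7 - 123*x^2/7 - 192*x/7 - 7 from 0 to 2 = -234/7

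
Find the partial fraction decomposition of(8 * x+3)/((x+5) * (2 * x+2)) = 37/(8*(x + 5)) - 5/(8*(x + 1))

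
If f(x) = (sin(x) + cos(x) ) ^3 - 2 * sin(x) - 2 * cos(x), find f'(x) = sqrt(2)*(3*sin(3*x + pi/4) - cos(x + pi/4))/2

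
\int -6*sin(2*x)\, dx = 3*cos(2*x) + C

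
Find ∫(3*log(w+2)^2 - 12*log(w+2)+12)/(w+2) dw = (log(w + 2) - 2)^3 + C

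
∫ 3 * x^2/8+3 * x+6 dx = x^3/8 + 3*x^2/2 + 6*x + C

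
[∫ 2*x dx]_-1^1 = 0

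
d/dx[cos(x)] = -sin(x)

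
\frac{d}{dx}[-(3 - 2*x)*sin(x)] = 2*x*cos(x) + 2*sin(x) - 3*cos(x)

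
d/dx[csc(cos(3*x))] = 3*sin(3*x)*cot(cos(3*x))*csc(cos(3*x))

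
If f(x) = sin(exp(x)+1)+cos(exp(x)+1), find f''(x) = sqrt(2)*(-exp(x)*sin(exp(x) + pi/4 + 1) + cos(exp(x) + pi/4 + 1))*exp(x)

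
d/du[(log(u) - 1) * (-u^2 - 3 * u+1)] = (-2*u^2*log(u) + u^2 - 3*u*log(u) + 1)/u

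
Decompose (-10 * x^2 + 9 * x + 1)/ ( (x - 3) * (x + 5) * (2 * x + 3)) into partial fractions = 20/(9*(2*x + 3)) - 21/(4*(x + 5)) - 31/(36*(x - 3))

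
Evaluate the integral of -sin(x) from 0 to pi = -2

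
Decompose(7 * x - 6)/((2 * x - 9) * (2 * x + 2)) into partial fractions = 51/(22*(2*x - 9)) + 13/(22*(x + 1))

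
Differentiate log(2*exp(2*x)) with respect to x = 2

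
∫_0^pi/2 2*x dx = pi^2/4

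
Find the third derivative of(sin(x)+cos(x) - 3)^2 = -8*cos(2*x) + 6*sqrt(2)*cos(x + pi/4)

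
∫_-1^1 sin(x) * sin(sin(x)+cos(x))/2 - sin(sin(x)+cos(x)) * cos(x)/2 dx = -cos(-cos(1) + sin(1))/2 + cos(cos(1) + sin(1))/2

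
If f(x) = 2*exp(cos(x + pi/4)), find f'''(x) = (-sin(2*x)*sin(x + pi/4) + sin(x + pi/4) + 3*cos(2*x))*exp(-sqrt(2)*sin(x)/2)*exp(sqrt(2)*cos(x)/2)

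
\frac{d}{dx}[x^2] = 2*x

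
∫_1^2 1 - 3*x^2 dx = -6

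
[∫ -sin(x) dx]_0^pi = -2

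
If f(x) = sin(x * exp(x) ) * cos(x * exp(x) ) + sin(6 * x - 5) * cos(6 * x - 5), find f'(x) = -x*exp(x)*sin(x*exp(x))^2 + x*exp(x)*cos(x*exp(x))^2 - exp(x)*sin(x*exp(x))^2 + exp(x)*cos(x*exp(x))^2 - 6*sin(6*x - 5)^2 + 6*cos(6*x - 5)^2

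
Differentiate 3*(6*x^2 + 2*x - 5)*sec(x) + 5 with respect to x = 3*(6*x^2*sin(x)/cos(x) + 2*x*sin(x)/cos(x) + 12*x - 5*sin(x)/cos(x) + 2)/cos(x)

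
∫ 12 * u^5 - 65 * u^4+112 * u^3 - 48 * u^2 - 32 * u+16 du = 2*u^6 - 13*u^5 + 28*u^4 - 16*u^3 - 16*u^2 + 16*u + C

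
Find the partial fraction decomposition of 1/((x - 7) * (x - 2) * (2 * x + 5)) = 4/(171*(2*x + 5)) - 1/(45*(x - 2)) + 1/(95*(x - 7))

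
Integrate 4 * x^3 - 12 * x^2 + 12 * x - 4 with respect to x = x^4 - 4*x^3 + 6*x^2 - 4*x + C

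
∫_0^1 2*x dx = 1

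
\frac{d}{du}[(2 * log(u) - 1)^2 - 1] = (8*log(u) - 4)/u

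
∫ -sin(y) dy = cos(y) + C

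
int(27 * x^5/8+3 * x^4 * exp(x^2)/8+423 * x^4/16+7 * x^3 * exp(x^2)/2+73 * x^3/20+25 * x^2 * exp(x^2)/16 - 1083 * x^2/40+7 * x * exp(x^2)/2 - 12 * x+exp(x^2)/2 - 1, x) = x*(3*x^2 + 28*x + 8)*(15*x^3 + x^2 - 25*x + 5*exp(x^2) - 10)/80 + C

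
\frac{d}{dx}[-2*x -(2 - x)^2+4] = 2 - 2*x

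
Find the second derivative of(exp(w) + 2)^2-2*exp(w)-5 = 4*exp(2*w) + 2*exp(w)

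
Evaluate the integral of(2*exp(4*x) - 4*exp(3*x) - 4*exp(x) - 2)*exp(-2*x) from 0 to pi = -4 + (-2 - exp(-pi) + exp(pi))^2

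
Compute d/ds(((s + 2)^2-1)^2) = 4*s^3 + 24*s^2 + 44*s + 24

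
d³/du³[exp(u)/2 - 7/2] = exp(u)/2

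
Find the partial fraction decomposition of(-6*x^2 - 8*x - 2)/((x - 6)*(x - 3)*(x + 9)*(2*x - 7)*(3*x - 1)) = 27/(4522*(3*x - 1)) + 1656/(2375*(2*x - 7)) - 26/(7875*(x + 9)) - 5/(18*(x - 3)) - 266/(3825*(x - 6))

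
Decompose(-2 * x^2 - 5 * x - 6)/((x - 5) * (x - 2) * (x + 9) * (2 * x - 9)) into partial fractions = 184/(45*(2*x - 9)) + 41/(1386*(x + 9)) - 8/(55*(x - 2)) - 27/(14*(x - 5))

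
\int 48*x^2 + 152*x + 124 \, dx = 16*x^3 + 76*x^2 + 124*x + C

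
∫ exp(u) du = exp(u) + C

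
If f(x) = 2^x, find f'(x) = 2^x*log(2)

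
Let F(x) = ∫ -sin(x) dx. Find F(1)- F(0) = -1 + cos(1)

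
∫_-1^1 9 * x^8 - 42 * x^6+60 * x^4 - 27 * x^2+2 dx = 0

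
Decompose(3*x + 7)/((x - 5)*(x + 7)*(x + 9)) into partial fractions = -5/(7*(x + 9)) + 7/(12*(x + 7)) + 11/(84*(x - 5))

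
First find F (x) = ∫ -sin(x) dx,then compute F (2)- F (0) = -1 + cos(2)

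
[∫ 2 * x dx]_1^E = -1 + exp(2)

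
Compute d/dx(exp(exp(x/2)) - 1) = exp(x/2 + exp(x/2))/2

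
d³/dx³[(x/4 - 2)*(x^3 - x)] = 6*x - 12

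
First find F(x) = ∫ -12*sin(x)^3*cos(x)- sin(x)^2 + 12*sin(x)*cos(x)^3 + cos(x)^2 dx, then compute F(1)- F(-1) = sin(2)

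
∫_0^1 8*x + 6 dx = 10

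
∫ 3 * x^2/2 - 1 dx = x^3/2 - x + C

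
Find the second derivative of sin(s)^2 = 2*cos(2*s)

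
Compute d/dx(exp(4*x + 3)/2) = 2*exp(4*x + 3)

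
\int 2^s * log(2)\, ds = 2^s + C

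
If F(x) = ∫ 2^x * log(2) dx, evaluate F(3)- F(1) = 6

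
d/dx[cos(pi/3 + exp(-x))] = exp(-x)*sin(pi/3 + exp(-x))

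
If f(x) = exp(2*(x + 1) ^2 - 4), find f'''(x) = 64*x^3*exp(2*x^2 + 4*x - 2) + 192*x^2*exp(2*x^2 + 4*x - 2) + 240*x*exp(2*x^2 + 4*x - 2) + 112*exp(2*x^2 + 4*x - 2)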